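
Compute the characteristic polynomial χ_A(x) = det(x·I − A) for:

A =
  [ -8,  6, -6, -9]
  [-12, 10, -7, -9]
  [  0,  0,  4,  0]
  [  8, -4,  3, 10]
x^4 - 16*x^3 + 96*x^2 - 256*x + 256

Expanding det(x·I − A) (e.g. by cofactor expansion or by noting that A is similar to its Jordan form J, which has the same characteristic polynomial as A) gives
  χ_A(x) = x^4 - 16*x^3 + 96*x^2 - 256*x + 256
which factors as (x - 4)^4. The eigenvalues (with algebraic multiplicities) are λ = 4 with multiplicity 4.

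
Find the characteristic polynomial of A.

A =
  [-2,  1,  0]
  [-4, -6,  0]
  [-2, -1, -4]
x^3 + 12*x^2 + 48*x + 64

Expanding det(x·I − A) (e.g. by cofactor expansion or by noting that A is similar to its Jordan form J, which has the same characteristic polynomial as A) gives
  χ_A(x) = x^3 + 12*x^2 + 48*x + 64
which factors as (x + 4)^3. The eigenvalues (with algebraic multiplicities) are λ = -4 with multiplicity 3.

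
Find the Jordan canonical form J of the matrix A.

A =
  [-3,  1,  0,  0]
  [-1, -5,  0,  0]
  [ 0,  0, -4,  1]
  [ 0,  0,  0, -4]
J_2(-4) ⊕ J_2(-4)

The characteristic polynomial is
  det(x·I − A) = x^4 + 16*x^3 + 96*x^2 + 256*x + 256 = (x + 4)^4

Eigenvalues and multiplicities (the geometric multiplicity of λ is n − rank(A − λI), which equals the number of Jordan blocks for λ):
  λ = -4: algebraic multiplicity = 4, geometric multiplicity = 2

Determining the block sizes for each eigenvalue:
  λ = -4: with am = 4 and gm = 2, the partition is not yet determined (e.g. several partitions of 4 into 2 parts exist). Let N = A − (-4)·I. Computing rank(N^1) = 2, rank(N^2) = 0; the number of blocks of size ≥ j is rank(N^{j−1}) − rank(N^j), giving [2, 2]. So we have 2 block(s) of size 2 → block sizes [2, 2]

Assembling the blocks gives a Jordan form
J =
  [-4,  1,  0,  0]
  [ 0, -4,  0,  0]
  [ 0,  0, -4,  1]
  [ 0,  0,  0, -4]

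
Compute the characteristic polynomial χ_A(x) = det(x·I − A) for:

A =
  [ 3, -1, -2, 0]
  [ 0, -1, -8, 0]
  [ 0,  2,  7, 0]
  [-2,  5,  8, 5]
x^4 - 14*x^3 + 72*x^2 - 162*x + 135

Expanding det(x·I − A) (e.g. by cofactor expansion or by noting that A is similar to its Jordan form J, which has the same characteristic polynomial as A) gives
  χ_A(x) = x^4 - 14*x^3 + 72*x^2 - 162*x + 135
which factors as (x - 5)*(x - 3)^3. The eigenvalues (with algebraic multiplicities) are λ = 3 with multiplicity 3, λ = 5 with multiplicity 1.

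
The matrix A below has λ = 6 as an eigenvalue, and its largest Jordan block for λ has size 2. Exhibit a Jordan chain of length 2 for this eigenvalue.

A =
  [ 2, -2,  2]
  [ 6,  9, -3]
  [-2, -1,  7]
A Jordan chain for λ = 6 of length 2:
v_1 = (-4, 6, -2)ᵀ
v_2 = (1, 0, 0)ᵀ

Let N = A − (6)·I. We want v_2 with N^2 v_2 = 0 but N^1 v_2 ≠ 0; then v_{j-1} := N · v_j for j = 2, …, 2.

Pick v_2 = (1, 0, 0)ᵀ.
Then v_1 = N · v_2 = (-4, 6, -2)ᵀ.

Sanity check: (A − (6)·I) v_1 = (0, 0, 0)ᵀ = 0. ✓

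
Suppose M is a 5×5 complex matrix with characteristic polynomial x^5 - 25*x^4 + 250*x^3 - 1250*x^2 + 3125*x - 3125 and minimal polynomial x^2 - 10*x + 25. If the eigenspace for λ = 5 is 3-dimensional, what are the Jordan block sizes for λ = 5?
Block sizes for λ = 5: [2, 2, 1]

Step 1 — from the characteristic polynomial, algebraic multiplicity of λ = 5 is 5. From dim ker(M − (5)·I) = 3, there are exactly 3 Jordan blocks for λ = 5.
Step 2 — from the minimal polynomial, the factor (x − 5)^2 tells us the largest block for λ = 5 has size 2.
Step 3 — with total size 5, 3 blocks, and largest block 2, the block sizes (in nonincreasing order) are [2, 2, 1].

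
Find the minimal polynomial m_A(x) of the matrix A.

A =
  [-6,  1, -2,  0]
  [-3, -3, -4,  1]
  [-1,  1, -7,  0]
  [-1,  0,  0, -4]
x^3 + 15*x^2 + 75*x + 125

The characteristic polynomial is χ_A(x) = (x + 5)^4, so the eigenvalues are known. The minimal polynomial is
  m_A(x) = Π_λ (x − λ)^{k_λ}
where k_λ is the size of the *largest* Jordan block for λ (equivalently, the smallest k with (A − λI)^k v = 0 for every generalised eigenvector v of λ).

  λ = -5: largest Jordan block has size 3, contributing (x + 5)^3

So m_A(x) = (x + 5)^3 = x^3 + 15*x^2 + 75*x + 125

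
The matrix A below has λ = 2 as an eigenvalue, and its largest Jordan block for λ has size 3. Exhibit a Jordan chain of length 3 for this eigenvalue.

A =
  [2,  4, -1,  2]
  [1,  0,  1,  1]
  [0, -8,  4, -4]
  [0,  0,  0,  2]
A Jordan chain for λ = 2 of length 3:
v_1 = (4, -2, -8, 0)ᵀ
v_2 = (0, 1, 0, 0)ᵀ
v_3 = (1, 0, 0, 0)ᵀ

Let N = A − (2)·I. We want v_3 with N^3 v_3 = 0 but N^2 v_3 ≠ 0; then v_{j-1} := N · v_j for j = 3, …, 2.

Pick v_3 = (1, 0, 0, 0)ᵀ.
Then v_2 = N · v_3 = (0, 1, 0, 0)ᵀ.
Then v_1 = N · v_2 = (4, -2, -8, 0)ᵀ.

Sanity check: (A − (2)·I) v_1 = (0, 0, 0, 0)ᵀ = 0. ✓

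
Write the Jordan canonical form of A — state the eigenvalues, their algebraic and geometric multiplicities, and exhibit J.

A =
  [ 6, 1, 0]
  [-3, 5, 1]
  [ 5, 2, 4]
J_3(5)

The characteristic polynomial is
  det(x·I − A) = x^3 - 15*x^2 + 75*x - 125 = (x - 5)^3

Eigenvalues and multiplicities (the geometric multiplicity of λ is n − rank(A − λI), which equals the number of Jordan blocks for λ):
  λ = 5: algebraic multiplicity = 3, geometric multiplicity = 1

Determining the block sizes for each eigenvalue:
  λ = 5: one block (gm = 1), so the single block has size am = 3 → block sizes [3]

Assembling the blocks gives a Jordan form
J =
  [5, 1, 0]
  [0, 5, 1]
  [0, 0, 5]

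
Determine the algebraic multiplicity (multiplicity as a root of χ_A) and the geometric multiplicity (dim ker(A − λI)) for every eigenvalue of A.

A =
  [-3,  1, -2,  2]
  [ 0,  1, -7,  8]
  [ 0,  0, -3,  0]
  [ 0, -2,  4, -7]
λ = -3: alg = 4, geom = 2

Step 1 — factor the characteristic polynomial to read off the algebraic multiplicities:
  χ_A(x) = (x + 3)^4

Step 2 — compute geometric multiplicities via the rank-nullity identity g(λ) = n − rank(A − λI):
  rank(A − (-3)·I) = 2, so dim ker(A − (-3)·I) = n − 2 = 2

Summary:
  λ = -3: algebraic multiplicity = 4, geometric multiplicity = 2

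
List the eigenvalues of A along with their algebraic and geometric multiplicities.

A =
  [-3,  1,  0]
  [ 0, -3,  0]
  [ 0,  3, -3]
λ = -3: alg = 3, geom = 2

Step 1 — factor the characteristic polynomial to read off the algebraic multiplicities:
  χ_A(x) = (x + 3)^3

Step 2 — compute geometric multiplicities via the rank-nullity identity g(λ) = n − rank(A − λI):
  rank(A − (-3)·I) = 1, so dim ker(A − (-3)·I) = n − 1 = 2

Summary:
  λ = -3: algebraic multiplicity = 3, geometric multiplicity = 2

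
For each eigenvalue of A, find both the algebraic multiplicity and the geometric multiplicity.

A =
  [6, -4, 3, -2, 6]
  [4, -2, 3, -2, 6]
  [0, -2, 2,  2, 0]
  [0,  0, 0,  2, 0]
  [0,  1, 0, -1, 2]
λ = 2: alg = 5, geom = 3

Step 1 — factor the characteristic polynomial to read off the algebraic multiplicities:
  χ_A(x) = (x - 2)^5

Step 2 — compute geometric multiplicities via the rank-nullity identity g(λ) = n − rank(A − λI):
  rank(A − (2)·I) = 2, so dim ker(A − (2)·I) = n − 2 = 3

Summary:
  λ = 2: algebraic multiplicity = 5, geometric multiplicity = 3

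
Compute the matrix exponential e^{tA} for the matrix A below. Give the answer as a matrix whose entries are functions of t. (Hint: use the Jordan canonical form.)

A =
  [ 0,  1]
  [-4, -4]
e^{tA} =
  [2*t*exp(-2*t) + exp(-2*t), t*exp(-2*t)]
  [-4*t*exp(-2*t), -2*t*exp(-2*t) + exp(-2*t)]

Strategy: write A = P · J · P⁻¹ where J is a Jordan canonical form, so e^{tA} = P · e^{tJ} · P⁻¹, and e^{tJ} can be computed block-by-block.

A has Jordan form
J =
  [-2,  1]
  [ 0, -2]
(up to reordering of blocks).

Per-block formulas:
  For a 2×2 Jordan block J_2(-2): exp(t · J_2(-2)) = e^(-2t)·(I + t·N), where N is the 2×2 nilpotent shift.

After assembling e^{tJ} and conjugating by P, we get:

e^{tA} =
  [2*t*exp(-2*t) + exp(-2*t), t*exp(-2*t)]
  [-4*t*exp(-2*t), -2*t*exp(-2*t) + exp(-2*t)]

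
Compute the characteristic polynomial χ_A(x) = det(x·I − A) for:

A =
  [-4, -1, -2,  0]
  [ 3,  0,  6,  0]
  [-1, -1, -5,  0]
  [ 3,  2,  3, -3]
x^4 + 12*x^3 + 54*x^2 + 108*x + 81

Expanding det(x·I − A) (e.g. by cofactor expansion or by noting that A is similar to its Jordan form J, which has the same characteristic polynomial as A) gives
  χ_A(x) = x^4 + 12*x^3 + 54*x^2 + 108*x + 81
which factors as (x + 3)^4. The eigenvalues (with algebraic multiplicities) are λ = -3 with multiplicity 4.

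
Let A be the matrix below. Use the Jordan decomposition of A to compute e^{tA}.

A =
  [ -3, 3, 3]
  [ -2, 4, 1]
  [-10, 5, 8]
e^{tA} =
  [-6*t*exp(3*t) + exp(3*t), 3*t*exp(3*t), 3*t*exp(3*t)]
  [-2*t*exp(3*t), t*exp(3*t) + exp(3*t), t*exp(3*t)]
  [-10*t*exp(3*t), 5*t*exp(3*t), 5*t*exp(3*t) + exp(3*t)]

Strategy: write A = P · J · P⁻¹ where J is a Jordan canonical form, so e^{tA} = P · e^{tJ} · P⁻¹, and e^{tJ} can be computed block-by-block.

A has Jordan form
J =
  [3, 1, 0]
  [0, 3, 0]
  [0, 0, 3]
(up to reordering of blocks).

Per-block formulas:
  For a 1×1 block at λ = 3: exp(t · [3]) = [e^(3t)].
  For a 2×2 Jordan block J_2(3): exp(t · J_2(3)) = e^(3t)·(I + t·N), where N is the 2×2 nilpotent shift.

After assembling e^{tJ} and conjugating by P, we get:

e^{tA} =
  [-6*t*exp(3*t) + exp(3*t), 3*t*exp(3*t), 3*t*exp(3*t)]
  [-2*t*exp(3*t), t*exp(3*t) + exp(3*t), t*exp(3*t)]
  [-10*t*exp(3*t), 5*t*exp(3*t), 5*t*exp(3*t) + exp(3*t)]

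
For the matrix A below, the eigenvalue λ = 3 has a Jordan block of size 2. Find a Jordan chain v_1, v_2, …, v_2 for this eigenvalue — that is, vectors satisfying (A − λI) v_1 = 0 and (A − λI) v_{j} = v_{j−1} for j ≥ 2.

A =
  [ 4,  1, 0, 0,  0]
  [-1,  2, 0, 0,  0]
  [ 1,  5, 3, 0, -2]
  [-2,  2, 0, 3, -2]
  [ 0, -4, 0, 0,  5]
A Jordan chain for λ = 3 of length 2:
v_1 = (2, -2, 6, 0, -4)ᵀ
v_2 = (1, 1, 0, 0, 0)ᵀ

Let N = A − (3)·I. We want v_2 with N^2 v_2 = 0 but N^1 v_2 ≠ 0; then v_{j-1} := N · v_j for j = 2, …, 2.

Pick v_2 = (1, 1, 0, 0, 0)ᵀ.
Then v_1 = N · v_2 = (2, -2, 6, 0, -4)ᵀ.

Sanity check: (A − (3)·I) v_1 = (0, 0, 0, 0, 0)ᵀ = 0. ✓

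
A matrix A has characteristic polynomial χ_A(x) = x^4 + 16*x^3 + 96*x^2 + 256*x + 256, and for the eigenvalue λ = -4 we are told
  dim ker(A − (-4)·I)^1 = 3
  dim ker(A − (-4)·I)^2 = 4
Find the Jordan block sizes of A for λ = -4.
Block sizes for λ = -4: [2, 1, 1]

From the dimensions of kernels of powers, the number of Jordan blocks of size at least j is d_j − d_{j−1} where d_j = dim ker(N^j) (with d_0 = 0). Computing the differences gives [3, 1].
The number of blocks of size exactly k is (#blocks of size ≥ k) − (#blocks of size ≥ k + 1), so the partition is: 2 block(s) of size 1, 1 block(s) of size 2.
In nonincreasing order the block sizes are [2, 1, 1].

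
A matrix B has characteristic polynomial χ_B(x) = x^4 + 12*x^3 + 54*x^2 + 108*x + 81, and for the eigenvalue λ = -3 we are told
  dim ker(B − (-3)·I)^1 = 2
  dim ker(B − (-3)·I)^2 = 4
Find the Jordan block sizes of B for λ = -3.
Block sizes for λ = -3: [2, 2]

From the dimensions of kernels of powers, the number of Jordan blocks of size at least j is d_j − d_{j−1} where d_j = dim ker(N^j) (with d_0 = 0). Computing the differences gives [2, 2].
The number of blocks of size exactly k is (#blocks of size ≥ k) − (#blocks of size ≥ k + 1), so the partition is: 2 block(s) of size 2.
In nonincreasing order the block sizes are [2, 2].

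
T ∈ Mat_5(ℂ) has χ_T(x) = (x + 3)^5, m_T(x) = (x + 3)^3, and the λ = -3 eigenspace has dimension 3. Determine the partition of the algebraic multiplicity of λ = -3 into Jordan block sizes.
Block sizes for λ = -3: [3, 1, 1]

Step 1 — from the characteristic polynomial, algebraic multiplicity of λ = -3 is 5. From dim ker(T − (-3)·I) = 3, there are exactly 3 Jordan blocks for λ = -3.
Step 2 — from the minimal polynomial, the factor (x + 3)^3 tells us the largest block for λ = -3 has size 3.
Step 3 — with total size 5, 3 blocks, and largest block 3, the block sizes (in nonincreasing order) are [3, 1, 1].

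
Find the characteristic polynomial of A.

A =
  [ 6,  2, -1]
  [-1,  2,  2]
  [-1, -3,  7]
x^3 - 15*x^2 + 75*x - 125

Expanding det(x·I − A) (e.g. by cofactor expansion or by noting that A is similar to its Jordan form J, which has the same characteristic polynomial as A) gives
  χ_A(x) = x^3 - 15*x^2 + 75*x - 125
which factors as (x - 5)^3. The eigenvalues (with algebraic multiplicities) are λ = 5 with multiplicity 3.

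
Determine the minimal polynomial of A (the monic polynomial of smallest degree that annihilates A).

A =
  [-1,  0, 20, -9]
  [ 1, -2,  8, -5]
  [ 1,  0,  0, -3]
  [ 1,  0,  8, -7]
x^3 + 8*x^2 + 20*x + 16

The characteristic polynomial is χ_A(x) = (x + 2)^3*(x + 4), so the eigenvalues are known. The minimal polynomial is
  m_A(x) = Π_λ (x − λ)^{k_λ}
where k_λ is the size of the *largest* Jordan block for λ (equivalently, the smallest k with (A − λI)^k v = 0 for every generalised eigenvector v of λ).

  λ = -4: largest Jordan block has size 1, contributing (x + 4)
  λ = -2: largest Jordan block has size 2, contributing (x + 2)^2

So m_A(x) = (x + 2)^2*(x + 4) = x^3 + 8*x^2 + 20*x + 16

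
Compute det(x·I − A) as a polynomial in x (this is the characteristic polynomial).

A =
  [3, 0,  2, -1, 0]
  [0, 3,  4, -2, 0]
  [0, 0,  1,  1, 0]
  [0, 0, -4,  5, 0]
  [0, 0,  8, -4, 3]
x^5 - 15*x^4 + 90*x^3 - 270*x^2 + 405*x - 243

Expanding det(x·I − A) (e.g. by cofactor expansion or by noting that A is similar to its Jordan form J, which has the same characteristic polynomial as A) gives
  χ_A(x) = x^5 - 15*x^4 + 90*x^3 - 270*x^2 + 405*x - 243
which factors as (x - 3)^5. The eigenvalues (with algebraic multiplicities) are λ = 3 with multiplicity 5.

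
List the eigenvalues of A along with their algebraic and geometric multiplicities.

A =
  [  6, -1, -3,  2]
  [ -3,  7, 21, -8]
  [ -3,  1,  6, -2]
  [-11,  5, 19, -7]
λ = 3: alg = 4, geom = 2

Step 1 — factor the characteristic polynomial to read off the algebraic multiplicities:
  χ_A(x) = (x - 3)^4

Step 2 — compute geometric multiplicities via the rank-nullity identity g(λ) = n − rank(A − λI):
  rank(A − (3)·I) = 2, so dim ker(A − (3)·I) = n − 2 = 2

Summary:
  λ = 3: algebraic multiplicity = 4, geometric multiplicity = 2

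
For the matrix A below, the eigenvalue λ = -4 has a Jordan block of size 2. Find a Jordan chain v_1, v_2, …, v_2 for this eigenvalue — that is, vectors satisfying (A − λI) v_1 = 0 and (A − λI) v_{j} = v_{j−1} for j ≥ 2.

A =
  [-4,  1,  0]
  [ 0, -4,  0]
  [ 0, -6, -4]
A Jordan chain for λ = -4 of length 2:
v_1 = (1, 0, -6)ᵀ
v_2 = (0, 1, 0)ᵀ

Let N = A − (-4)·I. We want v_2 with N^2 v_2 = 0 but N^1 v_2 ≠ 0; then v_{j-1} := N · v_j for j = 2, …, 2.

Pick v_2 = (0, 1, 0)ᵀ.
Then v_1 = N · v_2 = (1, 0, -6)ᵀ.

Sanity check: (A − (-4)·I) v_1 = (0, 0, 0)ᵀ = 0. ✓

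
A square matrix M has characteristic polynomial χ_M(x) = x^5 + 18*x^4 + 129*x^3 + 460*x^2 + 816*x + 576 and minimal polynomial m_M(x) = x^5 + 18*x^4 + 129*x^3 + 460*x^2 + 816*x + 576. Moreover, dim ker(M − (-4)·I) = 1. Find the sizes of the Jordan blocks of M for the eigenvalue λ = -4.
Block sizes for λ = -4: [3]

Step 1 — from the characteristic polynomial, algebraic multiplicity of λ = -4 is 3. From dim ker(M − (-4)·I) = 1, there are exactly 1 Jordan blocks for λ = -4.
Step 2 — from the minimal polynomial, the factor (x + 4)^3 tells us the largest block for λ = -4 has size 3.
Step 3 — with total size 3, 1 blocks, and largest block 3, the block sizes (in nonincreasing order) are [3].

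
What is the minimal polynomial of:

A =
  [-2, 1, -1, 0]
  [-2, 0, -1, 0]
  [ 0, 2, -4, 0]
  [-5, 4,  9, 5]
x^4 + x^3 - 18*x^2 - 52*x - 40

The characteristic polynomial is χ_A(x) = (x - 5)*(x + 2)^3, so the eigenvalues are known. The minimal polynomial is
  m_A(x) = Π_λ (x − λ)^{k_λ}
where k_λ is the size of the *largest* Jordan block for λ (equivalently, the smallest k with (A − λI)^k v = 0 for every generalised eigenvector v of λ).

  λ = -2: largest Jordan block has size 3, contributing (x + 2)^3
  λ = 5: largest Jordan block has size 1, contributing (x − 5)

So m_A(x) = (x - 5)*(x + 2)^3 = x^4 + x^3 - 18*x^2 - 52*x - 40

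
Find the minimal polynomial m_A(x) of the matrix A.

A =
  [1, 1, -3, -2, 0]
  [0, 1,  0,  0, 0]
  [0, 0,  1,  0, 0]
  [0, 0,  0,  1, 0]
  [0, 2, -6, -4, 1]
x^2 - 2*x + 1

The characteristic polynomial is χ_A(x) = (x - 1)^5, so the eigenvalues are known. The minimal polynomial is
  m_A(x) = Π_λ (x − λ)^{k_λ}
where k_λ is the size of the *largest* Jordan block for λ (equivalently, the smallest k with (A − λI)^k v = 0 for every generalised eigenvector v of λ).

  λ = 1: largest Jordan block has size 2, contributing (x − 1)^2

So m_A(x) = (x - 1)^2 = x^2 - 2*x + 1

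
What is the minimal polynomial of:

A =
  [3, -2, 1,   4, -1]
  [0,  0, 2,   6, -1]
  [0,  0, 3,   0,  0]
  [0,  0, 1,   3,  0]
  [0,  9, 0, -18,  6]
x^3 - 9*x^2 + 27*x - 27

The characteristic polynomial is χ_A(x) = (x - 3)^5, so the eigenvalues are known. The minimal polynomial is
  m_A(x) = Π_λ (x − λ)^{k_λ}
where k_λ is the size of the *largest* Jordan block for λ (equivalently, the smallest k with (A − λI)^k v = 0 for every generalised eigenvector v of λ).

  λ = 3: largest Jordan block has size 3, contributing (x − 3)^3

So m_A(x) = (x - 3)^3 = x^3 - 9*x^2 + 27*x - 27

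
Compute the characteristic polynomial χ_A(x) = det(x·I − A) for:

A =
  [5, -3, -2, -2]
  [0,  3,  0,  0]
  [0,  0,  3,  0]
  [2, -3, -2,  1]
x^4 - 12*x^3 + 54*x^2 - 108*x + 81

Expanding det(x·I − A) (e.g. by cofactor expansion or by noting that A is similar to its Jordan form J, which has the same characteristic polynomial as A) gives
  χ_A(x) = x^4 - 12*x^3 + 54*x^2 - 108*x + 81
which factors as (x - 3)^4. The eigenvalues (with algebraic multiplicities) are λ = 3 with multiplicity 4.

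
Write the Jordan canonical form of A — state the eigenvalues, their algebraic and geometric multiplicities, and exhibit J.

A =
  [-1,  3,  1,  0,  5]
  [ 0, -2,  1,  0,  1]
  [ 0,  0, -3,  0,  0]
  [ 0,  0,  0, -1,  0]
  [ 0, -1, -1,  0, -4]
J_2(-3) ⊕ J_1(-3) ⊕ J_1(-1) ⊕ J_1(-1)

The characteristic polynomial is
  det(x·I − A) = x^5 + 11*x^4 + 46*x^3 + 90*x^2 + 81*x + 27 = (x + 1)^2*(x + 3)^3

Eigenvalues and multiplicities (the geometric multiplicity of λ is n − rank(A − λI), which equals the number of Jordan blocks for λ):
  λ = -3: algebraic multiplicity = 3, geometric multiplicity = 2
  λ = -1: algebraic multiplicity = 2, geometric multiplicity = 2

Determining the block sizes for each eigenvalue:
  λ = -3: 2 blocks summing to 3 forces exactly one block of size 2 and the rest size 1 → block sizes [2, 1]
  λ = -1: gm = am = 2, so every block has size 1 → block sizes [1, 1]

Assembling the blocks gives a Jordan form
J =
  [-3,  1,  0,  0,  0]
  [ 0, -3,  0,  0,  0]
  [ 0,  0, -3,  0,  0]
  [ 0,  0,  0, -1,  0]
  [ 0,  0,  0,  0, -1]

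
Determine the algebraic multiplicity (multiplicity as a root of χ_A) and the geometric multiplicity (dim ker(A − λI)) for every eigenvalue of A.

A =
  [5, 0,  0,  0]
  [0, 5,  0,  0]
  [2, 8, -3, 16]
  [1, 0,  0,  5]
λ = -3: alg = 1, geom = 1; λ = 5: alg = 3, geom = 2

Step 1 — factor the characteristic polynomial to read off the algebraic multiplicities:
  χ_A(x) = (x - 5)^3*(x + 3)

Step 2 — compute geometric multiplicities via the rank-nullity identity g(λ) = n − rank(A − λI):
  rank(A − (-3)·I) = 3, so dim ker(A − (-3)·I) = n − 3 = 1
  rank(A − (5)·I) = 2, so dim ker(A − (5)·I) = n − 2 = 2

Summary:
  λ = -3: algebraic multiplicity = 1, geometric multiplicity = 1
  λ = 5: algebraic multiplicity = 3, geometric multiplicity = 2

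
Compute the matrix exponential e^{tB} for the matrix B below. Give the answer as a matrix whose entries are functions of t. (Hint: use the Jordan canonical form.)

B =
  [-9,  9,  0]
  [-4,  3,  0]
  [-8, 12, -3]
e^{tB} =
  [-6*t*exp(-3*t) + exp(-3*t), 9*t*exp(-3*t), 0]
  [-4*t*exp(-3*t), 6*t*exp(-3*t) + exp(-3*t), 0]
  [-8*t*exp(-3*t), 12*t*exp(-3*t), exp(-3*t)]

Strategy: write B = P · J · P⁻¹ where J is a Jordan canonical form, so e^{tB} = P · e^{tJ} · P⁻¹, and e^{tJ} can be computed block-by-block.

B has Jordan form
J =
  [-3,  1,  0]
  [ 0, -3,  0]
  [ 0,  0, -3]
(up to reordering of blocks).

Per-block formulas:
  For a 2×2 Jordan block J_2(-3): exp(t · J_2(-3)) = e^(-3t)·(I + t·N), where N is the 2×2 nilpotent shift.
  For a 1×1 block at λ = -3: exp(t · [-3]) = [e^(-3t)].

After assembling e^{tJ} and conjugating by P, we get:

e^{tB} =
  [-6*t*exp(-3*t) + exp(-3*t), 9*t*exp(-3*t), 0]
  [-4*t*exp(-3*t), 6*t*exp(-3*t) + exp(-3*t), 0]
  [-8*t*exp(-3*t), 12*t*exp(-3*t), exp(-3*t)]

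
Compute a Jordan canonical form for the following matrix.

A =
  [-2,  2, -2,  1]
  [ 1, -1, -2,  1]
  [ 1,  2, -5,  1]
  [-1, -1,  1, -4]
J_3(-3) ⊕ J_1(-3)

The characteristic polynomial is
  det(x·I − A) = x^4 + 12*x^3 + 54*x^2 + 108*x + 81 = (x + 3)^4

Eigenvalues and multiplicities (the geometric multiplicity of λ is n − rank(A − λI), which equals the number of Jordan blocks for λ):
  λ = -3: algebraic multiplicity = 4, geometric multiplicity = 2

Determining the block sizes for each eigenvalue:
  λ = -3: with am = 4 and gm = 2, the partition is not yet determined (e.g. several partitions of 4 into 2 parts exist). Let N = A − (-3)·I. Computing rank(N^1) = 2, rank(N^2) = 1, rank(N^3) = 0; the number of blocks of size ≥ j is rank(N^{j−1}) − rank(N^j), giving [2, 1, 1]. So we have 1 block(s) of size 3, 1 block(s) of size 1 → block sizes [3, 1]

Assembling the blocks gives a Jordan form
J =
  [-3,  1,  0,  0]
  [ 0, -3,  1,  0]
  [ 0,  0, -3,  0]
  [ 0,  0,  0, -3]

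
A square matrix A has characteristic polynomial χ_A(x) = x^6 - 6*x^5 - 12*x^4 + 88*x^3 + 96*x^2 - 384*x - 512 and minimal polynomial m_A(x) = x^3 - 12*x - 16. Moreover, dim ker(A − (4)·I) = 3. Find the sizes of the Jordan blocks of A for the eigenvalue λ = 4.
Block sizes for λ = 4: [1, 1, 1]

Step 1 — from the characteristic polynomial, algebraic multiplicity of λ = 4 is 3. From dim ker(A − (4)·I) = 3, there are exactly 3 Jordan blocks for λ = 4.
Step 2 — from the minimal polynomial, the factor (x − 4) tells us the largest block for λ = 4 has size 1.
Step 3 — with total size 3, 3 blocks, and largest block 1, the block sizes (in nonincreasing order) are [1, 1, 1].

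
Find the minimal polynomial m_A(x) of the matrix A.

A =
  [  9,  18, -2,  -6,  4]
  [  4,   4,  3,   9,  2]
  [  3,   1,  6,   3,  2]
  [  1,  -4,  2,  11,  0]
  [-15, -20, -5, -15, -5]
x^3 - 15*x^2 + 75*x - 125

The characteristic polynomial is χ_A(x) = (x - 5)^5, so the eigenvalues are known. The minimal polynomial is
  m_A(x) = Π_λ (x − λ)^{k_λ}
where k_λ is the size of the *largest* Jordan block for λ (equivalently, the smallest k with (A − λI)^k v = 0 for every generalised eigenvector v of λ).

  λ = 5: largest Jordan block has size 3, contributing (x − 5)^3

So m_A(x) = (x - 5)^3 = x^3 - 15*x^2 + 75*x - 125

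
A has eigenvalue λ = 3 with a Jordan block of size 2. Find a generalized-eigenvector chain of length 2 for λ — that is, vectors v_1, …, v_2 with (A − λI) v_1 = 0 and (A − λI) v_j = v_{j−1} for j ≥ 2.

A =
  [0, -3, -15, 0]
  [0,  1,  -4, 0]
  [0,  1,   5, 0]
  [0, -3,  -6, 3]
A Jordan chain for λ = 3 of length 2:
v_1 = (-3, -2, 1, -3)ᵀ
v_2 = (0, 1, 0, 0)ᵀ

Let N = A − (3)·I. We want v_2 with N^2 v_2 = 0 but N^1 v_2 ≠ 0; then v_{j-1} := N · v_j for j = 2, …, 2.

Pick v_2 = (0, 1, 0, 0)ᵀ.
Then v_1 = N · v_2 = (-3, -2, 1, -3)ᵀ.

Sanity check: (A − (3)·I) v_1 = (0, 0, 0, 0)ᵀ = 0. ✓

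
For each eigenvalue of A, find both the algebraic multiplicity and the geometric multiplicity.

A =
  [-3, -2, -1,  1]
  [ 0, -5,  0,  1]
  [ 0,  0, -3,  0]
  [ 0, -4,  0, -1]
λ = -3: alg = 4, geom = 2

Step 1 — factor the characteristic polynomial to read off the algebraic multiplicities:
  χ_A(x) = (x + 3)^4

Step 2 — compute geometric multiplicities via the rank-nullity identity g(λ) = n − rank(A − λI):
  rank(A − (-3)·I) = 2, so dim ker(A − (-3)·I) = n − 2 = 2

Summary:
  λ = -3: algebraic multiplicity = 4, geometric multiplicity = 2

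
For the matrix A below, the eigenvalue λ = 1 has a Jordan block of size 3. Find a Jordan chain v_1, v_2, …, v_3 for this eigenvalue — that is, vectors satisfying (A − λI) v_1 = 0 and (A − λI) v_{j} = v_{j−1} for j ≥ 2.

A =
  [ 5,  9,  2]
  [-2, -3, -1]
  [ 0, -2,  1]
A Jordan chain for λ = 1 of length 3:
v_1 = (-2, 0, 4)ᵀ
v_2 = (4, -2, 0)ᵀ
v_3 = (1, 0, 0)ᵀ

Let N = A − (1)·I. We want v_3 with N^3 v_3 = 0 but N^2 v_3 ≠ 0; then v_{j-1} := N · v_j for j = 3, …, 2.

Pick v_3 = (1, 0, 0)ᵀ.
Then v_2 = N · v_3 = (4, -2, 0)ᵀ.
Then v_1 = N · v_2 = (-2, 0, 4)ᵀ.

Sanity check: (A − (1)·I) v_1 = (0, 0, 0)ᵀ = 0. ✓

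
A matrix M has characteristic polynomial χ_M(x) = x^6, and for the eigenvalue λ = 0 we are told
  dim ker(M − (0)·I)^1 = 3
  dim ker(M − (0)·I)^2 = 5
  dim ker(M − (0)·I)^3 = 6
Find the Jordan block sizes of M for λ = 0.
Block sizes for λ = 0: [3, 2, 1]

From the dimensions of kernels of powers, the number of Jordan blocks of size at least j is d_j − d_{j−1} where d_j = dim ker(N^j) (with d_0 = 0). Computing the differences gives [3, 2, 1].
The number of blocks of size exactly k is (#blocks of size ≥ k) − (#blocks of size ≥ k + 1), so the partition is: 1 block(s) of size 1, 1 block(s) of size 2, 1 block(s) of size 3.
In nonincreasing order the block sizes are [3, 2, 1].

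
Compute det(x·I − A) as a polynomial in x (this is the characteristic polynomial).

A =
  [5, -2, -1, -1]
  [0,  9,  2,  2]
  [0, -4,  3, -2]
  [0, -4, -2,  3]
x^4 - 20*x^3 + 150*x^2 - 500*x + 625

Expanding det(x·I − A) (e.g. by cofactor expansion or by noting that A is similar to its Jordan form J, which has the same characteristic polynomial as A) gives
  χ_A(x) = x^4 - 20*x^3 + 150*x^2 - 500*x + 625
which factors as (x - 5)^4. The eigenvalues (with algebraic multiplicities) are λ = 5 with multiplicity 4.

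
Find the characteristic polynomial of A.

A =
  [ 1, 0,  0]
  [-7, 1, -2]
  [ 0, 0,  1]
x^3 - 3*x^2 + 3*x - 1

Expanding det(x·I − A) (e.g. by cofactor expansion or by noting that A is similar to its Jordan form J, which has the same characteristic polynomial as A) gives
  χ_A(x) = x^3 - 3*x^2 + 3*x - 1
which factors as (x - 1)^3. The eigenvalues (with algebraic multiplicities) are λ = 1 with multiplicity 3.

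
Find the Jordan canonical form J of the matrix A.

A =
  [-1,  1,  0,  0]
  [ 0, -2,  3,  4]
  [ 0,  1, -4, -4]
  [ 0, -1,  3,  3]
J_3(-1) ⊕ J_1(-1)

The characteristic polynomial is
  det(x·I − A) = x^4 + 4*x^3 + 6*x^2 + 4*x + 1 = (x + 1)^4

Eigenvalues and multiplicities (the geometric multiplicity of λ is n − rank(A − λI), which equals the number of Jordan blocks for λ):
  λ = -1: algebraic multiplicity = 4, geometric multiplicity = 2

Determining the block sizes for each eigenvalue:
  λ = -1: with am = 4 and gm = 2, the partition is not yet determined (e.g. several partitions of 4 into 2 parts exist). Let N = A − (-1)·I. Computing rank(N^1) = 2, rank(N^2) = 1, rank(N^3) = 0; the number of blocks of size ≥ j is rank(N^{j−1}) − rank(N^j), giving [2, 1, 1]. So we have 1 block(s) of size 3, 1 block(s) of size 1 → block sizes [3, 1]

Assembling the blocks gives a Jordan form
J =
  [-1,  1,  0,  0]
  [ 0, -1,  1,  0]
  [ 0,  0, -1,  0]
  [ 0,  0,  0, -1]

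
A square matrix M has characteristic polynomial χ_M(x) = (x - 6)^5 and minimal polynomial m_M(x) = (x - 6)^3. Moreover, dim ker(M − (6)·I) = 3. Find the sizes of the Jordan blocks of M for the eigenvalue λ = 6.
Block sizes for λ = 6: [3, 1, 1]

Step 1 — from the characteristic polynomial, algebraic multiplicity of λ = 6 is 5. From dim ker(M − (6)·I) = 3, there are exactly 3 Jordan blocks for λ = 6.
Step 2 — from the minimal polynomial, the factor (x − 6)^3 tells us the largest block for λ = 6 has size 3.
Step 3 — with total size 5, 3 blocks, and largest block 3, the block sizes (in nonincreasing order) are [3, 1, 1].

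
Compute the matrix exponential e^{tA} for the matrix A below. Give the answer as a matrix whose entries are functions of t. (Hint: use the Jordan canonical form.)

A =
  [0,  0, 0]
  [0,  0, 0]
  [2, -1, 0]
e^{tA} =
  [1, 0, 0]
  [0, 1, 0]
  [2*t, -t, 1]

Strategy: write A = P · J · P⁻¹ where J is a Jordan canonical form, so e^{tA} = P · e^{tJ} · P⁻¹, and e^{tJ} can be computed block-by-block.

A has Jordan form
J =
  [0, 1, 0]
  [0, 0, 0]
  [0, 0, 0]
(up to reordering of blocks).

Per-block formulas:
  For a 1×1 block at λ = 0: exp(t · [0]) = [e^(0t)].
  For a 2×2 Jordan block J_2(0): exp(t · J_2(0)) = e^(0t)·(I + t·N), where N is the 2×2 nilpotent shift.

After assembling e^{tJ} and conjugating by P, we get:

e^{tA} =
  [1, 0, 0]
  [0, 1, 0]
  [2*t, -t, 1]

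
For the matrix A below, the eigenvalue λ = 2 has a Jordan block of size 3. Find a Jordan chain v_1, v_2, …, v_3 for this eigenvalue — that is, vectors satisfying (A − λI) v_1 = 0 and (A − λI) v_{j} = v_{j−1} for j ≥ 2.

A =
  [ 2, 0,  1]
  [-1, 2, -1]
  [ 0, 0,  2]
A Jordan chain for λ = 2 of length 3:
v_1 = (0, -1, 0)ᵀ
v_2 = (1, -1, 0)ᵀ
v_3 = (0, 0, 1)ᵀ

Let N = A − (2)·I. We want v_3 with N^3 v_3 = 0 but N^2 v_3 ≠ 0; then v_{j-1} := N · v_j for j = 3, …, 2.

Pick v_3 = (0, 0, 1)ᵀ.
Then v_2 = N · v_3 = (1, -1, 0)ᵀ.
Then v_1 = N · v_2 = (0, -1, 0)ᵀ.

Sanity check: (A − (2)·I) v_1 = (0, 0, 0)ᵀ = 0. ✓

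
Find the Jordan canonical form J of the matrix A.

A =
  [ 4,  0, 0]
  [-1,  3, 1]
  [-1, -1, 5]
J_2(4) ⊕ J_1(4)

The characteristic polynomial is
  det(x·I − A) = x^3 - 12*x^2 + 48*x - 64 = (x - 4)^3

Eigenvalues and multiplicities (the geometric multiplicity of λ is n − rank(A − λI), which equals the number of Jordan blocks for λ):
  λ = 4: algebraic multiplicity = 3, geometric multiplicity = 2

Determining the block sizes for each eigenvalue:
  λ = 4: 2 blocks summing to 3 forces exactly one block of size 2 and the rest size 1 → block sizes [2, 1]

Assembling the blocks gives a Jordan form
J =
  [4, 1, 0]
  [0, 4, 0]
  [0, 0, 4]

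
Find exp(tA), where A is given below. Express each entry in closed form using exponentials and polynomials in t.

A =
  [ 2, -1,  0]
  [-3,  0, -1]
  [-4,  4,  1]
e^{tA} =
  [2*t^2*exp(t) + t*exp(t) + exp(t), -t*exp(t), t^2*exp(t)/2]
  [2*t^2*exp(t) - 3*t*exp(t), -t*exp(t) + exp(t), t^2*exp(t)/2 - t*exp(t)]
  [-8*t^2*exp(t) - 4*t*exp(t), 4*t*exp(t), -2*t^2*exp(t) + exp(t)]

Strategy: write A = P · J · P⁻¹ where J is a Jordan canonical form, so e^{tA} = P · e^{tJ} · P⁻¹, and e^{tJ} can be computed block-by-block.

A has Jordan form
J =
  [1, 1, 0]
  [0, 1, 1]
  [0, 0, 1]
(up to reordering of blocks).

Per-block formulas:
  For a 3×3 Jordan block J_3(1): exp(t · J_3(1)) = e^(1t)·(I + t·N + (t^2/2)·N^2), where N is the 3×3 nilpotent shift.

After assembling e^{tJ} and conjugating by P, we get:

e^{tA} =
  [2*t^2*exp(t) + t*exp(t) + exp(t), -t*exp(t), t^2*exp(t)/2]
  [2*t^2*exp(t) - 3*t*exp(t), -t*exp(t) + exp(t), t^2*exp(t)/2 - t*exp(t)]
  [-8*t^2*exp(t) - 4*t*exp(t), 4*t*exp(t), -2*t^2*exp(t) + exp(t)]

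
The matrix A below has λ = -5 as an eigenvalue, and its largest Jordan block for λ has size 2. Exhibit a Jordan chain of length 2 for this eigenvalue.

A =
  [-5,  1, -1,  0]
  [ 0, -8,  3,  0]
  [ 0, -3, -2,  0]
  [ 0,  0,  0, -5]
A Jordan chain for λ = -5 of length 2:
v_1 = (1, -3, -3, 0)ᵀ
v_2 = (0, 1, 0, 0)ᵀ

Let N = A − (-5)·I. We want v_2 with N^2 v_2 = 0 but N^1 v_2 ≠ 0; then v_{j-1} := N · v_j for j = 2, …, 2.

Pick v_2 = (0, 1, 0, 0)ᵀ.
Then v_1 = N · v_2 = (1, -3, -3, 0)ᵀ.

Sanity check: (A − (-5)·I) v_1 = (0, 0, 0, 0)ᵀ = 0. ✓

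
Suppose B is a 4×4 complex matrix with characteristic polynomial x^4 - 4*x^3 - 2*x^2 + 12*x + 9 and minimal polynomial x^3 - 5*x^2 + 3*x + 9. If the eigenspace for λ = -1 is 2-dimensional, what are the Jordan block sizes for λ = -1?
Block sizes for λ = -1: [1, 1]

Step 1 — from the characteristic polynomial, algebraic multiplicity of λ = -1 is 2. From dim ker(B − (-1)·I) = 2, there are exactly 2 Jordan blocks for λ = -1.
Step 2 — from the minimal polynomial, the factor (x + 1) tells us the largest block for λ = -1 has size 1.
Step 3 — with total size 2, 2 blocks, and largest block 1, the block sizes (in nonincreasing order) are [1, 1].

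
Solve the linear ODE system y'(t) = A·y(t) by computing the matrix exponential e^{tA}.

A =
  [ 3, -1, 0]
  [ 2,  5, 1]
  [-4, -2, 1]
e^{tA} =
  [-t^2*exp(3*t) + exp(3*t), -t^2*exp(3*t) - t*exp(3*t), -t^2*exp(3*t)/2]
  [2*t*exp(3*t), 2*t*exp(3*t) + exp(3*t), t*exp(3*t)]
  [2*t^2*exp(3*t) - 4*t*exp(3*t), 2*t^2*exp(3*t) - 2*t*exp(3*t), t^2*exp(3*t) - 2*t*exp(3*t) + exp(3*t)]

Strategy: write A = P · J · P⁻¹ where J is a Jordan canonical form, so e^{tA} = P · e^{tJ} · P⁻¹, and e^{tJ} can be computed block-by-block.

A has Jordan form
J =
  [3, 1, 0]
  [0, 3, 1]
  [0, 0, 3]
(up to reordering of blocks).

Per-block formulas:
  For a 3×3 Jordan block J_3(3): exp(t · J_3(3)) = e^(3t)·(I + t·N + (t^2/2)·N^2), where N is the 3×3 nilpotent shift.

After assembling e^{tJ} and conjugating by P, we get:

e^{tA} =
  [-t^2*exp(3*t) + exp(3*t), -t^2*exp(3*t) - t*exp(3*t), -t^2*exp(3*t)/2]
  [2*t*exp(3*t), 2*t*exp(3*t) + exp(3*t), t*exp(3*t)]
  [2*t^2*exp(3*t) - 4*t*exp(3*t), 2*t^2*exp(3*t) - 2*t*exp(3*t), t^2*exp(3*t) - 2*t*exp(3*t) + exp(3*t)]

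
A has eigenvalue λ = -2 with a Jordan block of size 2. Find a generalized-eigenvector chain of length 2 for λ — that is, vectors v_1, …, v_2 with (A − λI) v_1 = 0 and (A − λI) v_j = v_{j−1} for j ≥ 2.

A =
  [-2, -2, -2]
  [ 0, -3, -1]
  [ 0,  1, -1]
A Jordan chain for λ = -2 of length 2:
v_1 = (-2, -1, 1)ᵀ
v_2 = (0, 1, 0)ᵀ

Let N = A − (-2)·I. We want v_2 with N^2 v_2 = 0 but N^1 v_2 ≠ 0; then v_{j-1} := N · v_j for j = 2, …, 2.

Pick v_2 = (0, 1, 0)ᵀ.
Then v_1 = N · v_2 = (-2, -1, 1)ᵀ.

Sanity check: (A − (-2)·I) v_1 = (0, 0, 0)ᵀ = 0. ✓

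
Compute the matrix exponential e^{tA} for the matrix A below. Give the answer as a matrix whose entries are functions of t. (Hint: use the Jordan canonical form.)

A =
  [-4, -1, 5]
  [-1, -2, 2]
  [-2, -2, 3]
e^{tA} =
  [-3*t*exp(-t) + exp(-t), -3*t^2*exp(-t) - t*exp(-t), 3*t^2*exp(-t)/2 + 5*t*exp(-t)]
  [-t*exp(-t), -t^2*exp(-t) - t*exp(-t) + exp(-t), t^2*exp(-t)/2 + 2*t*exp(-t)]
  [-2*t*exp(-t), -2*t^2*exp(-t) - 2*t*exp(-t), t^2*exp(-t) + 4*t*exp(-t) + exp(-t)]

Strategy: write A = P · J · P⁻¹ where J is a Jordan canonical form, so e^{tA} = P · e^{tJ} · P⁻¹, and e^{tJ} can be computed block-by-block.

A has Jordan form
J =
  [-1,  1,  0]
  [ 0, -1,  1]
  [ 0,  0, -1]
(up to reordering of blocks).

Per-block formulas:
  For a 3×3 Jordan block J_3(-1): exp(t · J_3(-1)) = e^(-1t)·(I + t·N + (t^2/2)·N^2), where N is the 3×3 nilpotent shift.

After assembling e^{tJ} and conjugating by P, we get:

e^{tA} =
  [-3*t*exp(-t) + exp(-t), -3*t^2*exp(-t) - t*exp(-t), 3*t^2*exp(-t)/2 + 5*t*exp(-t)]
  [-t*exp(-t), -t^2*exp(-t) - t*exp(-t) + exp(-t), t^2*exp(-t)/2 + 2*t*exp(-t)]
  [-2*t*exp(-t), -2*t^2*exp(-t) - 2*t*exp(-t), t^2*exp(-t) + 4*t*exp(-t) + exp(-t)]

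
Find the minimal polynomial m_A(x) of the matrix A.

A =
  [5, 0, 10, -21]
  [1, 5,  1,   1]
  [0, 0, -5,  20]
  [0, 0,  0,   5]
x^4 - 10*x^3 + 250*x - 625

The characteristic polynomial is χ_A(x) = (x - 5)^3*(x + 5), so the eigenvalues are known. The minimal polynomial is
  m_A(x) = Π_λ (x − λ)^{k_λ}
where k_λ is the size of the *largest* Jordan block for λ (equivalently, the smallest k with (A − λI)^k v = 0 for every generalised eigenvector v of λ).

  λ = -5: largest Jordan block has size 1, contributing (x + 5)
  λ = 5: largest Jordan block has size 3, contributing (x − 5)^3

So m_A(x) = (x - 5)^3*(x + 5) = x^4 - 10*x^3 + 250*x - 625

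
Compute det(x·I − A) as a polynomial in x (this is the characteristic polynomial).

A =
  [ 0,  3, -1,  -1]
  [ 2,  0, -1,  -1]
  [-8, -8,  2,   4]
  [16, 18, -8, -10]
x^4 + 8*x^3 + 24*x^2 + 32*x + 16

Expanding det(x·I − A) (e.g. by cofactor expansion or by noting that A is similar to its Jordan form J, which has the same characteristic polynomial as A) gives
  χ_A(x) = x^4 + 8*x^3 + 24*x^2 + 32*x + 16
which factors as (x + 2)^4. The eigenvalues (with algebraic multiplicities) are λ = -2 with multiplicity 4.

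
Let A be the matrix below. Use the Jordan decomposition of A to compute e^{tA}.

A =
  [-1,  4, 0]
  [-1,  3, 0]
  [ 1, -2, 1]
e^{tA} =
  [-2*t*exp(t) + exp(t), 4*t*exp(t), 0]
  [-t*exp(t), 2*t*exp(t) + exp(t), 0]
  [t*exp(t), -2*t*exp(t), exp(t)]

Strategy: write A = P · J · P⁻¹ where J is a Jordan canonical form, so e^{tA} = P · e^{tJ} · P⁻¹, and e^{tJ} can be computed block-by-block.

A has Jordan form
J =
  [1, 1, 0]
  [0, 1, 0]
  [0, 0, 1]
(up to reordering of blocks).

Per-block formulas:
  For a 2×2 Jordan block J_2(1): exp(t · J_2(1)) = e^(1t)·(I + t·N), where N is the 2×2 nilpotent shift.
  For a 1×1 block at λ = 1: exp(t · [1]) = [e^(1t)].

After assembling e^{tJ} and conjugating by P, we get:

e^{tA} =
  [-2*t*exp(t) + exp(t), 4*t*exp(t), 0]
  [-t*exp(t), 2*t*exp(t) + exp(t), 0]
  [t*exp(t), -2*t*exp(t), exp(t)]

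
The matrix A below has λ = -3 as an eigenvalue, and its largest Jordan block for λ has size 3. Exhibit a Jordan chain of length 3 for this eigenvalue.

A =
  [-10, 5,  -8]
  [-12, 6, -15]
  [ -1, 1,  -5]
A Jordan chain for λ = -3 of length 3:
v_1 = (-3, -9, -3)ᵀ
v_2 = (-7, -12, -1)ᵀ
v_3 = (1, 0, 0)ᵀ

Let N = A − (-3)·I. We want v_3 with N^3 v_3 = 0 but N^2 v_3 ≠ 0; then v_{j-1} := N · v_j for j = 3, …, 2.

Pick v_3 = (1, 0, 0)ᵀ.
Then v_2 = N · v_3 = (-7, -12, -1)ᵀ.
Then v_1 = N · v_2 = (-3, -9, -3)ᵀ.

Sanity check: (A − (-3)·I) v_1 = (0, 0, 0)ᵀ = 0. ✓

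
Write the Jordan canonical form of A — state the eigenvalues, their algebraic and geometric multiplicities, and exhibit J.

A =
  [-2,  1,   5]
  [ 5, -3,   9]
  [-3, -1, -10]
J_3(-5)

The characteristic polynomial is
  det(x·I − A) = x^3 + 15*x^2 + 75*x + 125 = (x + 5)^3

Eigenvalues and multiplicities (the geometric multiplicity of λ is n − rank(A − λI), which equals the number of Jordan blocks for λ):
  λ = -5: algebraic multiplicity = 3, geometric multiplicity = 1

Determining the block sizes for each eigenvalue:
  λ = -5: one block (gm = 1), so the single block has size am = 3 → block sizes [3]

Assembling the blocks gives a Jordan form
J =
  [-5,  1,  0]
  [ 0, -5,  1]
  [ 0,  0, -5]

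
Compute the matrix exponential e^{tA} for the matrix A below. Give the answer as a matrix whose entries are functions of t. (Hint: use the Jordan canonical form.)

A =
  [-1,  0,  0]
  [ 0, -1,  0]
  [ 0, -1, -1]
e^{tA} =
  [exp(-t), 0, 0]
  [0, exp(-t), 0]
  [0, -t*exp(-t), exp(-t)]

Strategy: write A = P · J · P⁻¹ where J is a Jordan canonical form, so e^{tA} = P · e^{tJ} · P⁻¹, and e^{tJ} can be computed block-by-block.

A has Jordan form
J =
  [-1,  1,  0]
  [ 0, -1,  0]
  [ 0,  0, -1]
(up to reordering of blocks).

Per-block formulas:
  For a 2×2 Jordan block J_2(-1): exp(t · J_2(-1)) = e^(-1t)·(I + t·N), where N is the 2×2 nilpotent shift.
  For a 1×1 block at λ = -1: exp(t · [-1]) = [e^(-1t)].

After assembling e^{tJ} and conjugating by P, we get:

e^{tA} =
  [exp(-t), 0, 0]
  [0, exp(-t), 0]
  [0, -t*exp(-t), exp(-t)]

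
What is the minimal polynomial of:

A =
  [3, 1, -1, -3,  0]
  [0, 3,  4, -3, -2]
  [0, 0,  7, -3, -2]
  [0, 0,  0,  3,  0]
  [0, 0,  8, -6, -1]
x^2 - 6*x + 9

The characteristic polynomial is χ_A(x) = (x - 3)^5, so the eigenvalues are known. The minimal polynomial is
  m_A(x) = Π_λ (x − λ)^{k_λ}
where k_λ is the size of the *largest* Jordan block for λ (equivalently, the smallest k with (A − λI)^k v = 0 for every generalised eigenvector v of λ).

  λ = 3: largest Jordan block has size 2, contributing (x − 3)^2

So m_A(x) = (x - 3)^2 = x^2 - 6*x + 9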